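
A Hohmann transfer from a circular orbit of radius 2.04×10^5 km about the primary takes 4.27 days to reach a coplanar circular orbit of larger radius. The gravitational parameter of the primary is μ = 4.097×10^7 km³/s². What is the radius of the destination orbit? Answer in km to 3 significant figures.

Transfer time t = 4.27 days = 3.68928×10^5 s, and t = π√(a_t³/μ).
So a_t = (μ t²/π²)^(1/3) = (4.097×10^7 × (3.68928×10^5)² / π²)^(1/3) = 8.2670×10^5 km.
Since a_t = (r₁ + r₂)/2, r₂ = 2a_t − r₁ = 2×8.2670×10^5 − 2.040×10^5 = 1.4494×10^6 km.

r₂ = 1.45×10^6 km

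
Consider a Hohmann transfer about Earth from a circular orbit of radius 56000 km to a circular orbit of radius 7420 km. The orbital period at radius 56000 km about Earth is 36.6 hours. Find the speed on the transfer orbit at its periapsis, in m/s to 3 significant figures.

v = 9750 m/s

From Kepler's third law T² = 4π²r³/μ at r = 56000 km, T = 36.6 hours = 36.6 × 3600 s = 1.3176×10^5 s: μ = 4π²r³/T² = 3.99353×10^5 km³/s².
Transfer-ellipse semi-major axis a_t = (r₁ + r₂)/2 = (56000 + 7420)/2 = 31710 km.
At periapsis, r = 7420 km.
From the vis-viva equation, v = √[μ(2/r − 1/a_t)] = 9.749 km/s.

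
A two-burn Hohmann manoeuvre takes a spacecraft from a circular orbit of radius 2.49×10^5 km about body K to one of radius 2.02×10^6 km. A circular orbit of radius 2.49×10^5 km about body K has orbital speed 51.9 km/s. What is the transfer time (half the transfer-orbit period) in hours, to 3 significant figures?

From the circular-orbit relation v² = μ/r at r = 2.49×10^5 km: μ = v²r = (51.9)² × 2.49×10^5 = 6.70709×10^8 km³/s².
Semi-major axis of the transfer orbit: a_t = (2.490×10^5 + 2.020×10^6)/2 = 1.1345×10^6 km.
By Kepler's third law the transfer-orbit period is T = 2π√(a_t³/μ), so t = T/2 = 1.466×10^5 s.
Converting: 1.466×10^5 s ÷ 3600 s/hour = 40.7 hours.

t = 40.7 hours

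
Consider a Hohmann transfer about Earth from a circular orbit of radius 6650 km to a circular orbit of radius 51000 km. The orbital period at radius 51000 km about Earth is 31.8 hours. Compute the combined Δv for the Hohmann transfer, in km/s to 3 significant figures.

From Kepler's third law T² = 4π²r³/μ at r = 51000 km, T = 31.8 hours = 31.8 × 3600 s = 1.1448×10^5 s: μ = 4π²r³/T² = 3.99587×10^5 km³/s².
The Hohmann ellipse has a_t = (r₁ + r₂)/2 = 28825 km.
At r₁ the circular-orbit speed is v₁ = √(μ/r₁) = 7.7517 km/s.
Transfer-orbit speed at r₁ (v² = μ(2/r − 1/a)): v_p = √[μ(2/r₁ − 1/a_t)] = 10.311 km/s.
First burn Δv₁ = |v_p − v₁| = 2.559 km/s.
Circular speed at r₂: v₂ = √(μ/r₂) = 2.799 km/s.
Transfer-orbit speed at r₂: v_a = √[μ(2/r₂ − 1/a_t)] = 1.344 km/s.
Second burn Δv₂ = |v₂ − v_a| = 1.455 km/s.
Δv = Δv₁ + Δv₂ = 2.559 + 1.455 = 4.014 km/s.

Δv = 4.01 km/s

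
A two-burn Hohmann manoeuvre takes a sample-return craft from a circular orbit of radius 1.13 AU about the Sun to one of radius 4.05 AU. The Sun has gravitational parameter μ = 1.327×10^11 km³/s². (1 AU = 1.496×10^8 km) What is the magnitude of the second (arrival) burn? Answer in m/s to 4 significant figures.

Δv₂ = 5024 m/s

In km: r₁ = 1.13 × 1.496×10^8 = 1.69048×10^8 km; r₂ = 4.05 × 1.496×10^8 = 6.0588×10^8 km.
The Hohmann ellipse has a_t = (r₁ + r₂)/2 = 3.87464×10^8 km.
On the circular orbit at r = 6.0588×10^8 km, v_c = √(μ/r) = 14.799 km/s.
Transfer-orbit speed at the same r (vis-viva, a = a_t): v_t = √[μ(2/r − 1/a_t)] = 9.7753 km/s.
Δv₂ = |v_t − v_c| = |9.7753 − 14.799| = 5.024 km/s.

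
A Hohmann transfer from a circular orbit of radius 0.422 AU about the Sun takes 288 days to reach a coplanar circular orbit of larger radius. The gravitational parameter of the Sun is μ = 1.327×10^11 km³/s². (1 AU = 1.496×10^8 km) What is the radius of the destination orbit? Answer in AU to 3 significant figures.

In km: r₁ = 0.422 × 1.496×10^8 = 6.31312×10^7 km.
Transfer time t = 288 days = 2.48832×10^7 s, and t = π√(a_t³/μ).
So a_t = (μ t²/π²)^(1/3) = (1.327×10^11 × (2.48832×10^7)² / π²)^(1/3) = 2.0267×10^8 km.
Since a_t = (r₁ + r₂)/2, r₂ = 2a_t − r₁ = 2×2.0267×10^8 − 6.31312×10^7 = 3.422088×10^8 km.
In AU: r₂ = 3.422088×10^8 / 1.496×10^8 = 2.29 AU.

r₂ = 2.29 AU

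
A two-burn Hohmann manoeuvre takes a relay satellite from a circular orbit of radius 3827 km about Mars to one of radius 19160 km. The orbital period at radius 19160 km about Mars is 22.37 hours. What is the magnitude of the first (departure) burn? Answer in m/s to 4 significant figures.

Δv₁ = 973.8 m/s

From Kepler's third law T² = 4π²r³/μ at r = 19160 km, T = 22.37 hours = 22.37 × 3600 s = 80532 s: μ = 4π²r³/T² = 42816.3 km³/s².
Semi-major axis of the transfer orbit: a_t = (3827 + 19160)/2 = 11493.5 km.
On the circular orbit at r = 3827 km, v_c = √(μ/r) = 3.3448 km/s.
Transfer-orbit speed at the same r (vis-viva, a = a_t): v_t = √[μ(2/r − 1/a_t)] = 4.3186 km/s.
Δv₁ = |v_t − v_c| = |4.3186 − 3.3448| = 0.9738 km/s.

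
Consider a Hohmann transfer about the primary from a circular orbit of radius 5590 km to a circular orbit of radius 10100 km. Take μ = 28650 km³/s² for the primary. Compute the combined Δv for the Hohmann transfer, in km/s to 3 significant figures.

Δv = 0.567 km/s

Transfer-ellipse semi-major axis a_t = (r₁ + r₂)/2 = (5590 + 10100)/2 = 7845 km.
At r₁ the circular-orbit speed is v₁ = √(μ/r₁) = 2.263896 km/s.
Transfer-orbit speed at r₁ (v² = μ(2/r − 1/a)): v_p = √[μ(2/r₁ − 1/a_t)] = 2.568743 km/s.
First burn Δv₁ = |v_p − v₁| = 0.30485 km/s.
At r₂, v₂ = √(μ/r₂) = 1.68423 km/s.
Transfer-orbit speed at r₂: v_a = √[μ(2/r₂ − 1/a_t)] = 1.42171 km/s.
Second burn Δv₂ = |v₂ − v_a| = 0.26252 km/s.
Δv = Δv₁ + Δv₂ = 0.30485 + 0.26252 = 0.5674 km/s.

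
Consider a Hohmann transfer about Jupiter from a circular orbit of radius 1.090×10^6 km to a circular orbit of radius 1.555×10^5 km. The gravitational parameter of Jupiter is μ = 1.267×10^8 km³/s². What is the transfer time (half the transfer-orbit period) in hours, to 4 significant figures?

Semi-major axis of the transfer orbit: a_t = (1.090×10^6 + 1.555×10^5)/2 = 6.2275×10^5 km.
Transfer time t = π√(a_t³/μ) = π√((6.2275×10^5)³ / 1.267×10^8) = 1.3716×10^5 s.
Converting: 1.3716×10^5 s ÷ 3600 s/hour = 38.10 hours.

t = 38.10 hours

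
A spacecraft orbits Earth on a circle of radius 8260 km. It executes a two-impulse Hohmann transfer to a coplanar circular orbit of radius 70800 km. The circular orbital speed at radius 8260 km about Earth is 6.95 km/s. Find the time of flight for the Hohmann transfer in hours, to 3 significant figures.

From the circular-orbit relation v² = μ/r at r = 8260 km: μ = v²r = (6.95)² × 8260 = 3.98979×10^5 km³/s².
Semi-major axis of the transfer orbit: a_t = (8260 + 70800)/2 = 39530 km.
Transfer time t = π√(a_t³/μ) = π√((39530)³ / 3.98979×10^5) = 39090 s.
Converting: 39090 s ÷ 3600 s/hour = 10.9 hours.

t = 10.9 hours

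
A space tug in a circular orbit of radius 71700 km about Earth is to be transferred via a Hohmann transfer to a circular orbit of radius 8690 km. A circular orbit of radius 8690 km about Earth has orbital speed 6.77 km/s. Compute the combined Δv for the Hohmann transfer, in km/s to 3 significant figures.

Δv = 3.53 km/s

From the circular-orbit relation v² = μ/r at r = 8690 km: μ = v²r = (6.77)² × 8690 = 3.98288×10^5 km³/s².
Transfer-ellipse semi-major axis a_t = (r₁ + r₂)/2 = (71700 + 8690)/2 = 40195 km.
Circular speed at r₁: v₁ = √(μ/r₁) = √(3.98288×10^5/71700) = 2.357 km/s.
On the transfer ellipse at r₁, vis-viva gives v_a = √[μ(2/r₁ − 1/a_t)] = 1.096 km/s.
First burn Δv₁ = |v_a − v₁| = 1.261 km/s.
At r₂, v₂ = √(μ/r₂) = 6.770 km/s.
Transfer-orbit speed at r₂: v_p = √[μ(2/r₂ − 1/a_t)] = 9.042 km/s.
Second burn Δv₂ = |v₂ − v_p| = 2.272 km/s.
Total Δv = Δv₁ + Δv₂ = 3.533 km/s.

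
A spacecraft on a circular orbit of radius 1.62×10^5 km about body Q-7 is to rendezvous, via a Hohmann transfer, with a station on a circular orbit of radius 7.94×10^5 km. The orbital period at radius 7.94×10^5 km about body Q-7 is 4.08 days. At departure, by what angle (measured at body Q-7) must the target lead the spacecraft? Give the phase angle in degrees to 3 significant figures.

From Kepler's third law T² = 4π²r³/μ at r = 7.94×10^5 km, T = 4.08 days = 4.08 × 86400 s = 3.52512×10^5 s: μ = 4π²r³/T² = 1.59028×10^8 km³/s².
Semi-major axis of the transfer orbit: a_t = (1.620×10^5 + 7.940×10^5)/2 = 4.780×10^5 km.
Transfer time t = π√(a_t³/μ) = 82329 s.
The target's mean motion on its circular orbit is ω₂ = √(μ/r₂³) = 1.7824×10^-5 rad/s.
Angle swept by the target during transfer: ω₂·t = 1.4674 rad = 84.08°.
The spacecraft traverses 180° on the transfer ellipse, so the target must lead by 180° − 84.08° = 95.9°.

φ = 95.9°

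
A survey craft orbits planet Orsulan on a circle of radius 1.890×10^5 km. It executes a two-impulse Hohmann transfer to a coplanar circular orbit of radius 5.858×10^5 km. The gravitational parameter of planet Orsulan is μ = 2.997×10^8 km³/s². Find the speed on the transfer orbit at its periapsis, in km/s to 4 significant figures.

v = 48.97 km/s

The Hohmann ellipse has a_t = (r₁ + r₂)/2 = 3.874×10^5 km.
At periapsis, r = 1.890×10^5 km.
Vis-viva: v = √[μ(2/r − 1/a_t)] = √[2.997×10^8 × (2/1.890×10^5 − 1/3.874×10^5)] = 48.97 km/s.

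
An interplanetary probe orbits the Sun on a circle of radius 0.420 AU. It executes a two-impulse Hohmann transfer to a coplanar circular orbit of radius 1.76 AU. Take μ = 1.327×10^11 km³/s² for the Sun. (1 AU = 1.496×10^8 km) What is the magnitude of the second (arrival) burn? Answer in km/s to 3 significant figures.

Δv₂ = 8.51 km/s

In km: r₁ = 0.420 × 1.496×10^8 = 6.2832×10^7 km; r₂ = 1.76 × 1.496×10^8 = 2.63296×10^8 km.
Semi-major axis of the transfer orbit: a_t = (6.2832×10^7 + 2.63296×10^8)/2 = 1.63064×10^8 km.
Circular speed at r = 2.63296×10^8 km: v_c = √(μ/r) = 22.450 km/s.
Transfer-orbit speed at the same r (vis-viva, a = a_t): v_t = √[μ(2/r − 1/a_t)] = 13.936 km/s.
Δv₂ = |v_t − v_c| = |13.936 − 22.450| = 8.514 km/s.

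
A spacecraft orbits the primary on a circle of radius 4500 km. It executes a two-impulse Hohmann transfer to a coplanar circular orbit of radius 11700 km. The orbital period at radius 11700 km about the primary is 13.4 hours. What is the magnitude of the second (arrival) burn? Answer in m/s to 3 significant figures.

From Kepler's third law T² = 4π²r³/μ at r = 11700 km, T = 13.4 hours = 13.4 × 3600 s = 48240 s: μ = 4π²r³/T² = 27170.8 km³/s².
The Hohmann ellipse has a_t = (r₁ + r₂)/2 = 8100 km.
On the circular orbit at r = 11700 km, v_c = √(μ/r) = 1.52391 km/s.
Transfer-orbit speed at the same r (vis-viva, a = a_t): v_t = √[μ(2/r − 1/a_t)] = 1.13585 km/s.
Δv₂ = |v_t − v_c| = |1.13585 − 1.52391| = 0.3881 km/s.

Δv₂ = 388 m/s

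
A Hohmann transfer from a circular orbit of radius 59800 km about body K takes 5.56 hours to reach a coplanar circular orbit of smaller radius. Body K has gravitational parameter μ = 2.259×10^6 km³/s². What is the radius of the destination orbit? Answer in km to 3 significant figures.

r₂ = 30400 km

Transfer time t = 5.56 hours = 20016 s, and t = π√(a_t³/μ).
So a_t = (μ t²/π²)^(1/3) = (2.259×10^6 × (20016)² / π²)^(1/3) = 45095 km.
Since a_t = (r₁ + r₂)/2, r₂ = 2a_t − r₁ = 2×45095 − 59800 = 30390 km.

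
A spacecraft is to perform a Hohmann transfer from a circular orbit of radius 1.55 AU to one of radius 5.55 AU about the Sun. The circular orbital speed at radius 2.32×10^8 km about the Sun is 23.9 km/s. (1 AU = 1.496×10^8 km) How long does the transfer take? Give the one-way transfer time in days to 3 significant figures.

From the circular-orbit relation v² = μ/r at r = 2.32×10^8 km: μ = v²r = (23.9)² × 2.32×10^8 = 1.32521×10^11 km³/s².
In km: r₁ = 1.55 × 1.496×10^8 = 2.3188×10^8 km; r₂ = 5.55 × 1.496×10^8 = 8.3028×10^8 km.
The Hohmann ellipse has a_t = (r₁ + r₂)/2 = 5.3108×10^8 km.
Half the transfer-orbit period gives t = π√(a_t³/μ) = 1.056×10^8 s.
Converting: 1.056×10^8 s ÷ 86400 s/day = 1220 days.

t = 1220 days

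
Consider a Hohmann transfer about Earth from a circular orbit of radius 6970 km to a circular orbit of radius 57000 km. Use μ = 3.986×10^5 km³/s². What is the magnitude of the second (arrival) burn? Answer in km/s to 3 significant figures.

Δv₂ = 1.41 km/s

Transfer-ellipse semi-major axis a_t = (r₁ + r₂)/2 = (6970 + 57000)/2 = 31985 km.
Circular speed at r = 57000 km: v_c = √(μ/r) = 2.644 km/s.
Vis-viva on the transfer ellipse at r = 57000 km gives v_t = √[μ(2/r − 1/a_t)] = 1.234 km/s.
Δv₂ = |v_t − v_c| = |1.234 − 2.644| = 1.410 km/s.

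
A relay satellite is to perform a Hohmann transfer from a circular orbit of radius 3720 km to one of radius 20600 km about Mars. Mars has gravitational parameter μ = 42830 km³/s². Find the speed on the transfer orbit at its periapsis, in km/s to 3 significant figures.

Semi-major axis of the transfer orbit: a_t = (3720 + 20600)/2 = 12160 km.
At periapsis, r = 3720 km.
Applying v² = μ(2/r − 1/a_t): v = 4.416 km/s.

v = 4.42 km/s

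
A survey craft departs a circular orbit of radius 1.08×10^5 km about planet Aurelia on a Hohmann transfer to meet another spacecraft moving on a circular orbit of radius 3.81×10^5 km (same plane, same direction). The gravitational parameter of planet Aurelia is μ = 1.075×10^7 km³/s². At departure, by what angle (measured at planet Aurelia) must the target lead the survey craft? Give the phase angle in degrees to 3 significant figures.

The Hohmann ellipse has a_t = (r₁ + r₂)/2 = 2.445×10^5 km.
Transfer time t = π√(a_t³/μ) = 1.1584×10^5 s.
Target angular speed ω₂ = √(μ/r₂³) = 1.3942×10^-5 rad/s.
Angle swept by the target during transfer: ω₂·t = 1.615 rad = 92.53°.
The survey craft traverses 180° on the transfer ellipse, so the target must lead by 180° − 92.53° = 87.5°.

φ = 87.5°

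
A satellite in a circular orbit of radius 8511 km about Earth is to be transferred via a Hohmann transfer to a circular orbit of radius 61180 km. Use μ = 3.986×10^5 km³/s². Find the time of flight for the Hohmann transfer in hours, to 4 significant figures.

t = 8.991 hours

Semi-major axis of the transfer orbit: a_t = (8511 + 61180)/2 = 34845.5 km.
By Kepler's third law the transfer-orbit period is T = 2π√(a_t³/μ), so t = T/2 = 32367 s.
Converting: 32367 s ÷ 3600 s/hour = 8.991 hours.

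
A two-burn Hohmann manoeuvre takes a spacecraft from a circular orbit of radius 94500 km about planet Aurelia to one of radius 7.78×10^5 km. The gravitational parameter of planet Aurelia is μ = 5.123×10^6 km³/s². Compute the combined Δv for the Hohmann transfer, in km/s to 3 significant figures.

Δv = 3.84 km/s

Semi-major axis of the transfer orbit: a_t = (94500 + 7.780×10^5)/2 = 4.3625×10^5 km.
At r₁ the circular-orbit speed is v₁ = √(μ/r₁) = 7.363 km/s.
Transfer-orbit speed at r₁ (v² = μ(2/r − 1/a)): v_p = √[μ(2/r₁ − 1/a_t)] = 9.833 km/s.
First burn Δv₁ = |v_p − v₁| = 2.470 km/s.
At r₂, v₂ = √(μ/r₂) = 2.566 km/s.
Transfer-orbit speed at r₂: v_a = √[μ(2/r₂ − 1/a_t)] = 1.194 km/s.
Second burn Δv₂ = |v₂ − v_a| = 1.372 km/s.
Total Δv = Δv₁ + Δv₂ = 3.842 km/s.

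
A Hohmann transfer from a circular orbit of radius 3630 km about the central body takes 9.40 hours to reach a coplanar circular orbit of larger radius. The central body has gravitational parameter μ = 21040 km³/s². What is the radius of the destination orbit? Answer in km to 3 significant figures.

r₂ = 23300 km

Transfer time t = 9.40 hours = 33840 s, and t = π√(a_t³/μ).
So a_t = (μ t²/π²)^(1/3) = (21040 × (33840)² / π²)^(1/3) = 13465 km.
Since a_t = (r₁ + r₂)/2, r₂ = 2a_t − r₁ = 2×13465 − 3630 = 23300 km.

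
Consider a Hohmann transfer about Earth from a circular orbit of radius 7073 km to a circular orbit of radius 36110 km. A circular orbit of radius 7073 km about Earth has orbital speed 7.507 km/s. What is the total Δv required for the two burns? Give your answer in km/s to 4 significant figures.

From the circular-orbit relation v² = μ/r at r = 7073 km: μ = v²r = (7.507)² × 7073 = 3.98599×10^5 km³/s².
Semi-major axis of the transfer orbit: a_t = (7073 + 36110)/2 = 21591.5 km.
Circular speed at r₁: v₁ = √(μ/r₁) = √(3.98599×10^5/7073) = 7.507 km/s.
Transfer-orbit speed at r₁ (v² = μ(2/r − 1/a)): v_p = √[μ(2/r₁ − 1/a_t)] = 9.708 km/s.
First burn Δv₁ = |v_p − v₁| = 2.201 km/s.
Circular speed at r₂: v₂ = √(μ/r₂) = 3.3224 km/s.
Transfer-orbit speed at r₂: v_a = √[μ(2/r₂ − 1/a_t)] = 1.9016 km/s.
Second burn Δv₂ = |v₂ − v_a| = 1.421 km/s.
Δv = Δv₁ + Δv₂ = 2.201 + 1.421 = 3.622 km/s.

Δv = 3.622 km/s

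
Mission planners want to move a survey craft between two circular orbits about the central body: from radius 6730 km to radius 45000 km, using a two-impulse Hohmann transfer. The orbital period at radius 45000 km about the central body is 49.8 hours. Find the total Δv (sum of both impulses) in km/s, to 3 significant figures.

From Kepler's third law T² = 4π²r³/μ at r = 45000 km, T = 49.8 hours = 49.8 × 3600 s = 1.7928×10^5 s: μ = 4π²r³/T² = 1.11927×10^5 km³/s².
Transfer-ellipse semi-major axis a_t = (r₁ + r₂)/2 = (6730 + 45000)/2 = 25865 km.
At r₁ the circular-orbit speed is v₁ = √(μ/r₁) = 4.078 km/s.
On the transfer ellipse at r₁, v² = μ(2/r − 1/a) gives v_p = √[μ(2/r₁ − 1/a_t)] = 5.379 km/s.
First burn Δv₁ = |v_p − v₁| = 1.301 km/s.
At r₂, v₂ = √(μ/r₂) = 1.5771 km/s.
Transfer-orbit speed at r₂: v_a = √[μ(2/r₂ − 1/a_t)] = 0.80447 km/s.
Second burn Δv₂ = |v₂ − v_a| = 0.7726 km/s.
Δv = Δv₁ + Δv₂ = 1.301 + 0.7726 = 2.074 km/s.

Δv = 2.07 km/s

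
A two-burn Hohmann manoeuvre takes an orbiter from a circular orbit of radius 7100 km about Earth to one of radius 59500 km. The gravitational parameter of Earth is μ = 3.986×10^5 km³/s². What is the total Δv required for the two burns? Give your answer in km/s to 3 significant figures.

Semi-major axis of the transfer orbit: a_t = (7100 + 59500)/2 = 33300 km.
Circular speed at r₁: v₁ = √(μ/r₁) = √(3.986×10^5/7100) = 7.4927 km/s.
Transfer-orbit speed at r₁ (vis-viva equation): v_p = √[μ(2/r₁ − 1/a_t)] = 10.016 km/s.
First burn Δv₁ = |v_p − v₁| = 2.523 km/s.
Circular speed at r₂: v₂ = √(μ/r₂) = 2.588 km/s.
Transfer-orbit speed at r₂: v_a = √[μ(2/r₂ − 1/a_t)] = 1.195 km/s.
Second burn Δv₂ = |v₂ − v_a| = 1.393 km/s.
Total Δv = Δv₁ + Δv₂ = 3.916 km/s.

Δv = 3.92 km/s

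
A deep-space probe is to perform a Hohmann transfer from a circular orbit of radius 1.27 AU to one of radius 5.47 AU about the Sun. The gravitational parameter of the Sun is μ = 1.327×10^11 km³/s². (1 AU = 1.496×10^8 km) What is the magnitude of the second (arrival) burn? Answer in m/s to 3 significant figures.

In km: r₁ = 1.27 × 1.496×10^8 = 1.89992×10^8 km; r₂ = 5.47 × 1.496×10^8 = 8.18312×10^8 km.
Semi-major axis of the transfer orbit: a_t = (1.89992×10^8 + 8.18312×10^8)/2 = 5.04152×10^8 km.
On the circular orbit at r = 8.18312×10^8 km, v_c = √(μ/r) = 12.734 km/s.
Transfer-orbit speed at the same r (vis-viva, a = a_t): v_t = √[μ(2/r − 1/a_t)] = 7.8174 km/s.
Δv₂ = |v_t − v_c| = |7.8174 − 12.734| = 4.917 km/s.

Δv₂ = 4920 m/s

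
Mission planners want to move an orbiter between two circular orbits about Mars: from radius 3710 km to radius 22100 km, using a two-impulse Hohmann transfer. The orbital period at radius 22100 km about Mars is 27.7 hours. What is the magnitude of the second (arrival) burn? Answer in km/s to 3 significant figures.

Δv₂ = 0.646 km/s

From Kepler's third law T² = 4π²r³/μ at r = 22100 km, T = 27.7 hours = 27.7 × 3600 s = 99720 s: μ = 4π²r³/T² = 42852.1 km³/s².
Semi-major axis of the transfer orbit: a_t = (3710 + 22100)/2 = 12905 km.
On the circular orbit at r = 22100 km, v_c = √(μ/r) = 1.3925 km/s.
Vis-viva on the transfer ellipse at r = 22100 km gives v_t = √[μ(2/r − 1/a_t)] = 0.74662 km/s.
Δv₂ = |v_t − v_c| = |0.74662 − 1.3925| = 0.6459 km/s.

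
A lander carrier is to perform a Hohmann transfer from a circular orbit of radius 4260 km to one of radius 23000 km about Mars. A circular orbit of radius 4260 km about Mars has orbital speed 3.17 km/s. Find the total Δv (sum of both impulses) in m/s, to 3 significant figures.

From the circular-orbit relation v² = μ/r at r = 4260 km: μ = v²r = (3.17)² × 4260 = 42808.3 km³/s².
The Hohmann ellipse has a_t = (r₁ + r₂)/2 = 13630 km.
At r₁ the circular-orbit speed is v₁ = √(μ/r₁) = 3.17000 km/s.
On the transfer ellipse at r₁, vis-viva equation gives v_p = √[μ(2/r₁ − 1/a_t)] = 4.11789 km/s.
First burn Δv₁ = |v_p − v₁| = 0.94789 km/s.
Circular speed at r₂: v₂ = √(μ/r₂) = 1.36427 km/s.
Transfer-orbit speed at r₂: v_a = √[μ(2/r₂ − 1/a_t)] = 0.762706 km/s.
Second burn Δv₂ = |v₂ − v_a| = 0.60156 km/s.
Total Δv = Δv₁ + Δv₂ = 1.549 km/s.

Δv = 1550 m/s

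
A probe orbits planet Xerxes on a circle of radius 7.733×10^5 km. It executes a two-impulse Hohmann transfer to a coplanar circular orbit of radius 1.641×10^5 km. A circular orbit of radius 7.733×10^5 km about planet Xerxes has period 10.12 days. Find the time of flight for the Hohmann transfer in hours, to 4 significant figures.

From Kepler's third law T² = 4π²r³/μ at r = 7.733×10^5 km, T = 10.12 days = 10.12 × 86400 s = 8.74368×10^5 s: μ = 4π²r³/T² = 2.38790×10^7 km³/s².
Semi-major axis of the transfer orbit: a_t = (7.733×10^5 + 1.641×10^5)/2 = 4.687×10^5 km.
By Kepler's third law the transfer-orbit period is T = 2π√(a_t³/μ), so t = T/2 = 2.0629×10^5 s.
Converting: 2.0629×10^5 s ÷ 3600 s/hour = 57.30 hours.

t = 57.30 hours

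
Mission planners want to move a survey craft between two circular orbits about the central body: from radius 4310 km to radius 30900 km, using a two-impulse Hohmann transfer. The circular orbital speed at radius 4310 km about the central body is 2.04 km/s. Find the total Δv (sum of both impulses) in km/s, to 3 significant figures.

From the circular-orbit relation v² = μ/r at r = 4310 km: μ = v²r = (2.04)² × 4310 = 17936.5 km³/s².
The Hohmann ellipse has a_t = (r₁ + r₂)/2 = 17605 km.
Circular speed at r₁: v₁ = √(μ/r₁) = √(17936.5/4310) = 2.0400 km/s.
Transfer-orbit speed at r₁ (v² = μ(2/r − 1/a)): v_p = √[μ(2/r₁ − 1/a_t)] = 2.7027 km/s.
First burn Δv₁ = |v_p − v₁| = 0.6627 km/s.
Circular speed at r₂: v₂ = √(μ/r₂) = 0.7619 km/s.
Transfer-orbit speed at r₂: v_a = √[μ(2/r₂ − 1/a_t)] = 0.3770 km/s.
Second burn Δv₂ = |v₂ − v_a| = 0.3849 km/s.
Total Δv = Δv₁ + Δv₂ = 1.048 km/s.

Δv = 1.05 km/s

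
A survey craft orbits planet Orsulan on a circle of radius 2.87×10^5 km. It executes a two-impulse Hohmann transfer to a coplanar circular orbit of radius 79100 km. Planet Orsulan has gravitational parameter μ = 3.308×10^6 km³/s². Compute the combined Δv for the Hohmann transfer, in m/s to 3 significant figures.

Δv = 2790 m/s

Semi-major axis of the transfer orbit: a_t = (2.870×10^5 + 79100)/2 = 1.8305×10^5 km.
Circular speed at r₁: v₁ = √(μ/r₁) = √(3.308×10^6/2.870×10^5) = 3.395 km/s.
On the transfer ellipse at r₁, v² = μ(2/r − 1/a) gives v_a = √[μ(2/r₁ − 1/a_t)] = 2.232 km/s.
First burn Δv₁ = |v_a − v₁| = 1.163 km/s.
Circular speed at r₂: v₂ = √(μ/r₂) = 6.4669 km/s.
Transfer-orbit speed at r₂: v_p = √[μ(2/r₂ − 1/a_t)] = 8.0975 km/s.
Second burn Δv₂ = |v₂ − v_p| = 1.631 km/s.
Total Δv = Δv₁ + Δv₂ = 2.794 km/s.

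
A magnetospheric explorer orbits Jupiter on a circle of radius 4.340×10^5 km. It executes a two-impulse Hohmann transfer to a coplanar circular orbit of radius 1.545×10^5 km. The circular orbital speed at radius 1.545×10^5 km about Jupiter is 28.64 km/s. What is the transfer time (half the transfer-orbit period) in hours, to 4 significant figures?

t = 12.37 hours

From the circular-orbit relation v² = μ/r at r = 1.545×10^5 km: μ = v²r = (28.64)² × 1.545×10^5 = 1.26729×10^8 km³/s².
The Hohmann ellipse has a_t = (r₁ + r₂)/2 = 2.9425×10^5 km.
By Kepler's third law the transfer-orbit period is T = 2π√(a_t³/μ), so t = T/2 = 44540 s.
Converting: 44540 s ÷ 3600 s/hour = 12.37 hours.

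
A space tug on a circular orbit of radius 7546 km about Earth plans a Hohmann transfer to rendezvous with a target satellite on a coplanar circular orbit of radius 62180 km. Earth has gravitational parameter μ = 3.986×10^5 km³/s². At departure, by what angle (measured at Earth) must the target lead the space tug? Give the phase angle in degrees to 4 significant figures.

φ = 104.4°

Semi-major axis of the transfer orbit: a_t = (7546 + 62180)/2 = 34863 km.
Transfer time t = π√(a_t³/μ) = 32390 s.
Target angular speed ω₂ = √(μ/r₂³) = 4.072×10^-5 rad/s.
Angle swept by the target during transfer: ω₂·t = 1.319 rad = 75.57°.
The space tug traverses 180° on the transfer ellipse, so the target must lead by 180° − 75.57° = 104.4°.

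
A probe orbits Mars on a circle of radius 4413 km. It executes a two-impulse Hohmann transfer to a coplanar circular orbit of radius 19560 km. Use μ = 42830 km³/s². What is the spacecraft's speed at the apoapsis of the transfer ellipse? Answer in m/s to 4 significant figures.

Transfer-ellipse semi-major axis a_t = (r₁ + r₂)/2 = (4413 + 19560)/2 = 11986.5 km.
At apoapsis, r = 19560 km.
Applying v² = μ(2/r − 1/a_t): v = 0.8979 km/s.

v = 897.9 m/s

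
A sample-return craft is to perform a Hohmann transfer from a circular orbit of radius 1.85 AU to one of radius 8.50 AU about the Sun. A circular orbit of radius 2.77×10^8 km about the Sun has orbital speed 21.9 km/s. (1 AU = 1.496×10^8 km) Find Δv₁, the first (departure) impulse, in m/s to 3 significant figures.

From the circular-orbit relation v² = μ/r at r = 2.77×10^8 km: μ = v²r = (21.9)² × 2.77×10^8 = 1.32852×10^11 km³/s².
In km: r₁ = 1.85 × 1.496×10^8 = 2.7676×10^8 km; r₂ = 8.50 × 1.496×10^8 = 1.2716×10^9 km.
The Hohmann ellipse has a_t = (r₁ + r₂)/2 = 7.7418×10^8 km.
On the circular orbit at r = 2.7676×10^8 km, v_c = √(μ/r) = 21.91 km/s.
Vis-viva on the transfer ellipse at r = 2.7676×10^8 km gives v_t = √[μ(2/r − 1/a_t)] = 28.08 km/s.
Δv₁ = |v_t − v_c| = |28.08 − 21.91| = 6.170 km/s.

Δv₁ = 6170 m/s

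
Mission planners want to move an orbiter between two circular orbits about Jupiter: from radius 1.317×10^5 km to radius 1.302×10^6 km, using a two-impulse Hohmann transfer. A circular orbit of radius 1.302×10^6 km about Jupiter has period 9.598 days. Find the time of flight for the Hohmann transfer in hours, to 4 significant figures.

From Kepler's third law T² = 4π²r³/μ at r = 1.302×10^6 km, T = 9.598 days = 9.598 × 86400 s = 8.292672×10^5 s: μ = 4π²r³/T² = 1.26708×10^8 km³/s².
Semi-major axis of the transfer orbit: a_t = (1.317×10^5 + 1.302×10^6)/2 = 7.1685×10^5 km.
Transfer time t = π√(a_t³/μ) = π√((7.1685×10^5)³ / 1.26708×10^8) = 1.6939×10^5 s.
Converting: 1.6939×10^5 s ÷ 3600 s/hour = 47.05 hours.

t = 47.05 hours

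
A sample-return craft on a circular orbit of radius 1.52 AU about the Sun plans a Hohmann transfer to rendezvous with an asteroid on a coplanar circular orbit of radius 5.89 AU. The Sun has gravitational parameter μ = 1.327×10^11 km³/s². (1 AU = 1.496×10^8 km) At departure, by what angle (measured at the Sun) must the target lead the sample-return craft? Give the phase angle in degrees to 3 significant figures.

φ = 90.2°

In km: r₁ = 1.52 × 1.496×10^8 = 2.27392×10^8 km; r₂ = 5.89 × 1.496×10^8 = 8.81144×10^8 km.
Transfer-ellipse semi-major axis a_t = (r₁ + r₂)/2 = (2.27392×10^8 + 8.81144×10^8)/2 = 5.54268×10^8 km.
The half-period of the transfer ellipse is t = π√(a_t³/μ) = 1.1254×10^8 s.
Target angular speed ω₂ = √(μ/r₂³) = 1.3927×10^-8 rad/s.
Angle swept by the target during transfer: ω₂·t = 1.5673 rad = 89.80°.
Arrival is 180° from departure on the ellipse, so φ = 180° − 89.80° = 90.2°.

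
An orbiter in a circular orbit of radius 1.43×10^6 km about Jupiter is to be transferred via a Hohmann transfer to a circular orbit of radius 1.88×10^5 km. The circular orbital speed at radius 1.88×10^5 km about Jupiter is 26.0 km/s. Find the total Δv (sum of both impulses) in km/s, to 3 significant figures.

Δv = 13.5 km/s

From the circular-orbit relation v² = μ/r at r = 1.88×10^5 km: μ = v²r = (26.0)² × 1.88×10^5 = 1.27088×10^8 km³/s².
Transfer-ellipse semi-major axis a_t = (r₁ + r₂)/2 = (1.430×10^6 + 1.880×10^5)/2 = 8.090×10^5 km.
At r₁ the circular-orbit speed is v₁ = √(μ/r₁) = 9.4272 km/s.
On the transfer ellipse at r₁, vis-viva equation gives v_a = √[μ(2/r₁ − 1/a_t)] = 4.5445 km/s.
First burn Δv₁ = |v_a − v₁| = 4.883 km/s.
At r₂, v₂ = √(μ/r₂) = 26.000 km/s.
Transfer-orbit speed at r₂: v_p = √[μ(2/r₂ − 1/a_t)] = 34.567 km/s.
Second burn Δv₂ = |v₂ − v_p| = 8.567 km/s.
Δv = Δv₁ + Δv₂ = 4.883 + 8.567 = 13.45 km/s.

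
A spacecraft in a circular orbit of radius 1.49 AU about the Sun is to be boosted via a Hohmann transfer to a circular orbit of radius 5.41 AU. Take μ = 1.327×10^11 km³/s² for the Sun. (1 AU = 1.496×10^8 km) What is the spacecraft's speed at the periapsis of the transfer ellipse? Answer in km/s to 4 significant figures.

In km: r₁ = 1.49 × 1.496×10^8 = 2.22904×10^8 km; r₂ = 5.41 × 1.496×10^8 = 8.09336×10^8 km.
Transfer-ellipse semi-major axis a_t = (r₁ + r₂)/2 = (2.22904×10^8 + 8.09336×10^8)/2 = 5.1612×10^8 km.
At periapsis, r = 2.22904×10^8 km.
Applying v² = μ(2/r − 1/a_t): v = 30.55 km/s.

v = 30.55 km/s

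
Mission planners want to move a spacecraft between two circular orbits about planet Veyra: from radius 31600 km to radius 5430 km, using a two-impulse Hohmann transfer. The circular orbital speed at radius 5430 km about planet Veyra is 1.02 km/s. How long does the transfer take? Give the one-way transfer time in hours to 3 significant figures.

From the circular-orbit relation v² = μ/r at r = 5430 km: μ = v²r = (1.02)² × 5430 = 5649.37 km³/s².
Transfer-ellipse semi-major axis a_t = (r₁ + r₂)/2 = (31600 + 5430)/2 = 18515 km.
Transfer time t = π√(a_t³/μ) = π√((18515)³ / 5649.37) = 1.05302×10^5 s.
Converting: 1.05302×10^5 s ÷ 3600 s/hour = 29.3 hours.

t = 29.3 hours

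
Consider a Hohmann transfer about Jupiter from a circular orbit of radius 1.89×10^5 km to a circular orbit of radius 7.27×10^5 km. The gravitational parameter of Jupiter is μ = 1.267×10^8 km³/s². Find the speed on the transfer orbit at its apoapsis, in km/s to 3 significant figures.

v = 8.48 km/s

The Hohmann ellipse has a_t = (r₁ + r₂)/2 = 4.580×10^5 km.
The apoapsis of the transfer ellipse is at r = 7.270×10^5 km.
From the vis-viva equation, v = √[μ(2/r − 1/a_t)] = 8.480 km/s.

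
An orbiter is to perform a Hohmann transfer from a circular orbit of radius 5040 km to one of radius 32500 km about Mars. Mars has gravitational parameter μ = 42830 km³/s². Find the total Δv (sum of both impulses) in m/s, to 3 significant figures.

Δv = 1470 m/s

Transfer-ellipse semi-major axis a_t = (r₁ + r₂)/2 = (5040 + 32500)/2 = 18770 km.
Circular speed at r₁: v₁ = √(μ/r₁) = √(42830/5040) = 2.9151 km/s.
Transfer-orbit speed at r₁ (vis-viva equation): v_p = √[μ(2/r₁ − 1/a_t)] = 3.8359 km/s.
First burn Δv₁ = |v_p − v₁| = 0.9208 km/s.
Circular speed at r₂: v₂ = √(μ/r₂) = 1.148 km/s.
Transfer-orbit speed at r₂: v_a = √[μ(2/r₂ − 1/a_t)] = 0.5949 km/s.
Second burn Δv₂ = |v₂ − v_a| = 0.5531 km/s.
Δv = Δv₁ + Δv₂ = 0.9208 + 0.5531 = 1.474 km/s.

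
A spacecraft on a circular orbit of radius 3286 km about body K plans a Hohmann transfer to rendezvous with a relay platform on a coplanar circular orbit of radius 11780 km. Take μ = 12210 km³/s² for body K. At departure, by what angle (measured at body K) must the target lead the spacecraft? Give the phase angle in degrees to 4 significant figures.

Transfer-ellipse semi-major axis a_t = (r₁ + r₂)/2 = (3286 + 11780)/2 = 7533 km.
Transfer time t = π√(a_t³/μ) = 18588 s.
The target's mean motion on its circular orbit is ω₂ = √(μ/r₂³) = 8.6425×10^-5 rad/s.
Angle swept by the target during transfer: ω₂·t = 1.6065 rad = 92.05°.
The spacecraft traverses 180° on the transfer ellipse, so the target must lead by 180° − 92.05° = 87.95°.

φ = 87.95°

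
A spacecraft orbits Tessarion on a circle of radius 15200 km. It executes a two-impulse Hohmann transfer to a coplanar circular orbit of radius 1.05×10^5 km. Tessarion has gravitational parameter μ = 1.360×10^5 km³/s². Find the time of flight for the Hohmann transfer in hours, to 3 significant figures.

Semi-major axis of the transfer orbit: a_t = (15200 + 1.050×10^5)/2 = 60100 km.
By Kepler's third law the transfer-orbit period is T = 2π√(a_t³/μ), so t = T/2 = 1.255×10^5 s.
Converting: 1.255×10^5 s ÷ 3600 s/hour = 34.9 hours.

t = 34.9 hours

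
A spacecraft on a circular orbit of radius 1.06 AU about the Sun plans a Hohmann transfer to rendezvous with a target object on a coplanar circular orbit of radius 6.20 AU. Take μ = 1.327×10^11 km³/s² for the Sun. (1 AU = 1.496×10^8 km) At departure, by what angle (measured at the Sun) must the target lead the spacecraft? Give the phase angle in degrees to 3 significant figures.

φ = 99.4°

In km: r₁ = 1.06 × 1.496×10^8 = 1.58576×10^8 km; r₂ = 6.20 × 1.496×10^8 = 9.2752×10^8 km.
The Hohmann ellipse has a_t = (r₁ + r₂)/2 = 5.43048×10^8 km.
The half-period of the transfer ellipse is t = π√(a_t³/μ) = 1.091×10^8 s.
Target angular speed ω₂ = √(μ/r₂³) = 1.290×10^-8 rad/s.
Angle swept by the target during transfer: ω₂·t = 1.4074 rad = 80.64°.
The spacecraft traverses 180° on the transfer ellipse, so the target must lead by 180° − 80.64° = 99.4°.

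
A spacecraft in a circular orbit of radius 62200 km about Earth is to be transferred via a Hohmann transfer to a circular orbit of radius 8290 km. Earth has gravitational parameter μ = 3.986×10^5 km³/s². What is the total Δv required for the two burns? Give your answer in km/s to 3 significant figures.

Δv = 3.58 km/s

Transfer-ellipse semi-major axis a_t = (r₁ + r₂)/2 = (62200 + 8290)/2 = 35245 km.
At r₁ the circular-orbit speed is v₁ = √(μ/r₁) = 2.53147 km/s.
On the transfer ellipse at r₁, vis-viva equation gives v_a = √[μ(2/r₁ − 1/a_t)] = 1.22773 km/s.
First burn Δv₁ = |v_a − v₁| = 1.3037 km/s.
At r₂, v₂ = √(μ/r₂) = 6.93412 km/s.
Transfer-orbit speed at r₂: v_p = √[μ(2/r₂ − 1/a_t)] = 9.21166 km/s.
Second burn Δv₂ = |v₂ − v_p| = 2.2775 km/s.
Δv = Δv₁ + Δv₂ = 1.3037 + 2.2775 = 3.581 km/s.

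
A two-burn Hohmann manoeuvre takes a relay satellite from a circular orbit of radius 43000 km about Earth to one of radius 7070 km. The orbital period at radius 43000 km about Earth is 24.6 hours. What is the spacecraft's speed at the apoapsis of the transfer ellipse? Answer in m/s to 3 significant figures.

v = 1620 m/s

From Kepler's third law T² = 4π²r³/μ at r = 43000 km, T = 24.6 hours = 24.6 × 3600 s = 88560 s: μ = 4π²r³/T² = 4.00212×10^5 km³/s².
The Hohmann ellipse has a_t = (r₁ + r₂)/2 = 25035 km.
At apoapsis, r = 43000 km.
Applying v² = μ(2/r − 1/a_t): v = 1.621 km/s.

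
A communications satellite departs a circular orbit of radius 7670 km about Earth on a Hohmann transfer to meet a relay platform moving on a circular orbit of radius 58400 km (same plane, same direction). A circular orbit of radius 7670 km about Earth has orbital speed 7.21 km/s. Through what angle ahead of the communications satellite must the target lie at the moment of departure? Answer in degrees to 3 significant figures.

φ = 103°

From the circular-orbit relation v² = μ/r at r = 7670 km: μ = v²r = (7.21)² × 7670 = 3.98718×10^5 km³/s².
The Hohmann ellipse has a_t = (r₁ + r₂)/2 = 33035 km.
The half-period of the transfer ellipse is t = π√(a_t³/μ) = 29873 s.
Target angular speed ω₂ = √(μ/r₂³) = 4.4742×10^-5 rad/s.
Angle swept by the target during transfer: ω₂·t = 1.3366 rad = 76.58°.
The communications satellite traverses 180° on the transfer ellipse, so the target must lead by 180° − 76.58° = 103°.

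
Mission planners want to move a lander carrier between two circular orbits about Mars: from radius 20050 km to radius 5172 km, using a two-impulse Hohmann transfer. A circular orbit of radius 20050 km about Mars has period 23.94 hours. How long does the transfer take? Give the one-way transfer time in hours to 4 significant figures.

t = 5.971 hours

From Kepler's third law T² = 4π²r³/μ at r = 20050 km, T = 23.94 hours = 23.94 × 3600 s = 86184 s: μ = 4π²r³/T² = 42840.0 km³/s².
Semi-major axis of the transfer orbit: a_t = (20050 + 5172)/2 = 12611 km.
Transfer time t = π√(a_t³/μ) = π√((12611)³ / 42840.0) = 21496 s.
Converting: 21496 s ÷ 3600 s/hour = 5.971 hours.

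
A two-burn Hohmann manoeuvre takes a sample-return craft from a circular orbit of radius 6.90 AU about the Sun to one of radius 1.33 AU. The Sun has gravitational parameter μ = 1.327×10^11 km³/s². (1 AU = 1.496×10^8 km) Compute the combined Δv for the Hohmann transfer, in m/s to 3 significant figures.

Δv = 12500 m/s

In km: r₁ = 6.90 × 1.496×10^8 = 1.03224×10^9 km; r₂ = 1.33 × 1.496×10^8 = 1.98968×10^8 km.
Transfer-ellipse semi-major axis a_t = (r₁ + r₂)/2 = (1.03224×10^9 + 1.98968×10^8)/2 = 6.15604×10^8 km.
At r₁ the circular-orbit speed is v₁ = √(μ/r₁) = 11.338 km/s.
Transfer-orbit speed at r₁ (vis-viva equation): v_a = √[μ(2/r₁ − 1/a_t)] = 6.4459 km/s.
First burn Δv₁ = |v_a − v₁| = 4.892 km/s.
Circular speed at r₂: v₂ = √(μ/r₂) = 25.825 km/s.
Transfer-orbit speed at r₂: v_p = √[μ(2/r₂ − 1/a_t)] = 33.441 km/s.
Second burn Δv₂ = |v₂ − v_p| = 7.616 km/s.
Total Δv = Δv₁ + Δv₂ = 12.51 km/s.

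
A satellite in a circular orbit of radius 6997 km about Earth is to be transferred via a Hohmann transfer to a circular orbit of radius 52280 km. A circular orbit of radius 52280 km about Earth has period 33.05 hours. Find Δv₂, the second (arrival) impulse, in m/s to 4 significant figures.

Δv₂ = 1419 m/s

From Kepler's third law T² = 4π²r³/μ at r = 52280 km, T = 33.05 hours = 33.05 × 3600 s = 1.1898×10^5 s: μ = 4π²r³/T² = 3.98491×10^5 km³/s².
The Hohmann ellipse has a_t = (r₁ + r₂)/2 = 29638.5 km.
On the circular orbit at r = 52280 km, v_c = √(μ/r) = 2.7608 km/s.
Transfer-orbit speed at the same r (vis-viva, a = a_t): v_t = √[μ(2/r − 1/a_t)] = 1.3414 km/s.
Δv₂ = |v_t − v_c| = |1.3414 − 2.7608| = 1.419 km/s.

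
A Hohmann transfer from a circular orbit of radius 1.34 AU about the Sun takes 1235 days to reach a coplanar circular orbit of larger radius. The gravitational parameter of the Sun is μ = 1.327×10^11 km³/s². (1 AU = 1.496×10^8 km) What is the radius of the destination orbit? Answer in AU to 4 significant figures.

In km: r₁ = 1.34 × 1.496×10^8 = 2.00464×10^8 km.
Transfer time t = 1235 days = 1.06704×10^8 s, and t = π√(a_t³/μ).
So a_t = (μ t²/π²)^(1/3) = (1.327×10^11 × (1.06704×10^8)² / π²)^(1/3) = 5.3495×10^8 km.
Since a_t = (r₁ + r₂)/2, r₂ = 2a_t − r₁ = 2×5.3495×10^8 − 2.00464×10^8 = 8.69436×10^8 km.
In AU: r₂ = 8.69436×10^8 / 1.496×10^8 = 5.812 AU.

r₂ = 5.812 AU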